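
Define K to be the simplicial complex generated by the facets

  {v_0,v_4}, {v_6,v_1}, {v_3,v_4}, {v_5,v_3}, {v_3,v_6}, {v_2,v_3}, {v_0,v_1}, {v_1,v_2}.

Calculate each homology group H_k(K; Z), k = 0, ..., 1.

Order the vertices as v_0 < v_1 < v_2 < v_3 < v_4 < v_5 < v_6. Listing each simplex with vertices in this order, K has dimension 1 with simplices:

  0-simplices (7): [v_0], [v_1], [v_2], [v_3], [v_4], [v_5], [v_6]
  1-simplices (8): [v_0,v_1], [v_0,v_4], [v_1,v_2], [v_1,v_6], [v_2,v_3], [v_3,v_4], [v_3,v_5], [v_3,v_6]

so the chain groups are C_0 ≅ Z^7, C_1 ≅ Z^8.

Boundary ∂_1: C_1 → C_0 maps an edge to its endpoints' difference, ∂[p,q] = q − p. For instance
  ∂[v_3,v_5] = [v_5] − [v_3].
As a 7×8 matrix over Z this has rank 6, with invariant factors (1,1,1,1,1,1).

Reading off H_k = ker ∂_k / im ∂_{k+1}:

  H_0: rank C_0 − rank ∂_1 = 7 − 6 = 1, and the invariant factors of ∂_1 are all 1, so H_0 ≅ Z.
  H_1: rank ker ∂_1 − rank ∂_2 = (8 − 6) − 0 = 2, and there is no ∂_2, so H_1 ≅ Z^2.

H_0 ≅ Z,  H_1 ≅ Z^2.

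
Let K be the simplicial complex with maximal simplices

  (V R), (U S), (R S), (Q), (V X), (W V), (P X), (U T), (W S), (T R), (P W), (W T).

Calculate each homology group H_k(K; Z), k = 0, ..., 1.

We work with the vertex ordering P < Q < R < S < T < U < V < W < X. The simplices of K, each written with vertices in increasing order, are:

  0-simplices (9): P, Q, R, S, T, U, V, W, X
  1-simplices (11): PW, PX, RS, RT, RV, SU, SW, TU, TW, VW, VX

Hence C_0 ≅ Z^9, C_1 ≅ Z^11.

∂_1: C_1 → C_0 is given by ∂[p,q] = [q] − [p].
This gives a 9×11 integer matrix of rank 7; reducing to Smith normal form yields diagonal entries (1,1,1,1,1,1,1).

Now H_k = ker ∂_k / im ∂_{k+1}, so:

  H_0: rank C_0 − rank ∂_1 = 9 − 7 = 2, and the invariant factors of ∂_1 are all 1, so H_0 = Z^2.
  H_1: rank ker ∂_1 − rank ∂_2 = (11 − 7) − 0 = 4, and there is no ∂_2, so H_1 = Z^4.

H_0 ≅ Z^2,  H_1 ≅ Z^4.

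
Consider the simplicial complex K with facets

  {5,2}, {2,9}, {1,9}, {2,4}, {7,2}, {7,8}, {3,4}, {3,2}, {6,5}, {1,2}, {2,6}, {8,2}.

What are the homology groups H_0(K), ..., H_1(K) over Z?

H_0 = Z,  H_1 = Z^4.

Take the total order 1 < 2 < 3 < 4 < 5 < 6 < 7 < 8 < 9 on the vertex set. Then K (dimension 1) consists of the simplices:

  0-simplices (9): [1], [2], [3], [4], [5], [6], [7], [8], [9]
  1-simplices (12): [1,2], [1,9], [2,3], [2,4], [2,5], [2,6], [2,7], [2,8], [2,9], [3,4], [5,6], [7,8]

Hence C_0 ≅ Z^9, C_1 ≅ Z^12.

The boundary map ∂_1: C_1 → C_0 is given by ∂[p,q] = [q] − [p].
The resulting 9×12 matrix has rank 8, and its Smith normal form has invariant factors (1,1,1,1,1,1,1,1).

Reading off H_k = ker ∂_k / im ∂_{k+1}:

  H_0: rank C_0 − rank ∂_1 = 9 − 8 = 1, and the invariant factors of ∂_1 are all 1, so H_0 = Z.
  H_1: rank ker ∂_1 − rank ∂_2 = (12 − 8) − 0 = 4, and there is no ∂_2, so H_1 = Z^4.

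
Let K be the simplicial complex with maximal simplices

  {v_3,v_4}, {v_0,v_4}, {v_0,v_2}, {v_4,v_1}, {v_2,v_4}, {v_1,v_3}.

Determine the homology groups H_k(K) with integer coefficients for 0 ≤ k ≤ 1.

H_0 = Z,  H_1 = Z^2.

Take the total order v_0 < v_1 < v_2 < v_3 < v_4 on the vertex set. Then K (dimension 1) consists of the simplices:

  0-simplices (5): [v_0], [v_1], [v_2], [v_3], [v_4]
  1-simplices (6): [v_0,v_2], [v_0,v_4], [v_1,v_3], [v_1,v_4], [v_2,v_4], [v_3,v_4]

giving chain groups C_0 ≅ Z^5, C_1 ≅ Z^6.

∂_1: C_1 → C_0 is given by ∂[p,q] = [q] − [p].
As a 5×6 matrix over Z this has rank 4, with invariant factors (1,1,1,1).

From H_k ≅ ker(∂_k) / im(∂_{k+1}) we obtain:

  H_0: rank C_0 − rank ∂_1 = 5 − 4 = 1, and the invariant factors of ∂_1 are all 1, so H_0 ≅ Z.
  H_1: rank ker ∂_1 − rank ∂_2 = (6 − 4) − 0 = 2, and there is no ∂_2, so H_1 ≅ Z^2.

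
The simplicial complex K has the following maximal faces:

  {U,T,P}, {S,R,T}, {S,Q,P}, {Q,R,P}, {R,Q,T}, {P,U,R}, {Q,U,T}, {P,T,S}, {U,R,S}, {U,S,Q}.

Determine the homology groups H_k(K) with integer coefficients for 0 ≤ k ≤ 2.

H_0 ≅ Z,  H_1 ≅ Z/2,  H_2 = 0.

Take the total order P < Q < R < S < T < U on the vertex set. Then K (dimension 2) consists of the simplices:

  0-simplices (6): P, Q, R, S, T, U
  1-simplices (15): PQ, PR, PS, PT, PU, QR, QS, QT, QU, RS, RT, RU, ST, SU, TU
  2-simplices (10): PQR, PQS, PRU, PST, PTU, QRT, QSU, QTU, RST, RSU

Hence C_0 ≅ Z^6, C_1 ≅ Z^15, C_2 ≅ Z^10.

The boundary map ∂_1: C_1 → C_0 is given by ∂[p,q] = [q] − [p]. For instance
  ∂QR = R − Q.
This gives a 6×15 integer matrix of rank 5; reducing to Smith normal form yields diagonal entries (1,1,1,1,1).

The boundary map ∂_2: C_2 → C_1 sends each 2-simplex [p,q,r] to [q,r] − [p,r] + [p,q]. For instance
  ∂PRU = RU − PU + PR,
  ∂RSU = SU − RU + RS.
This gives a 15×10 integer matrix of rank 10; reducing to Smith normal form yields diagonal entries (1,1,1,1,1,1,1,1,1,2).

Now H_k = ker ∂_k / im ∂_{k+1}, so:

  H_0: rank C_0 − rank ∂_1 = 6 − 5 = 1, and the invariant factors of ∂_1 are all 1, so H_0 = Z.
  H_1: rank ker ∂_1 − rank ∂_2 = (15 − 5) − 10 = 0, and ∂_2 has invariant factor 2 > 1, so H_1 = Z/2.
  H_2: rank ker ∂_2 − rank ∂_3 = (10 − 10) − 0 = 0, and there is no ∂_3, so H_2 = 0.

(K is a triangulation of the real projective plane RP^2.)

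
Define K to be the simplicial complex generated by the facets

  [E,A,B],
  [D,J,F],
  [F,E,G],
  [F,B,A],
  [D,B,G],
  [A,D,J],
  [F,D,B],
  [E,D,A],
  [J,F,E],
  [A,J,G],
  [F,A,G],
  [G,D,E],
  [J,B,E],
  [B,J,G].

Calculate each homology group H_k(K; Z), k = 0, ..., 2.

H_0 = Z,  H_1 = Z^2,  H_2 = Z.

Take the total order A < B < D < E < F < G < J on the vertex set. Then K (dimension 2) consists of the simplices:

  0-simplices (7): A, B, D, E, F, G, J
  1-simplices (21): AB, AD, AE, AF, AG, AJ, BD, BE, BF, BG, BJ, DE, DF, DG, DJ, EF, EG, EJ, FG, FJ, GJ
  2-simplices (14): ABE, ABF, ADE, ADJ, AFG, AGJ, BDF, BDG, BEJ, BGJ, DEG, DFJ, EFG, EFJ

giving chain groups C_0 ≅ Z^7, C_1 ≅ Z^21, C_2 ≅ Z^14.

∂_1: C_1 → C_0 is given by ∂[p,q] = [q] − [p].
This gives a 7×21 integer matrix of rank 6; reducing to Smith normal form yields diagonal entries (1,1,1,1,1,1).

The boundary map ∂_2: C_2 → C_1 sends each 2-simplex [p,q,r] to [q,r] − [p,r] + [p,q]. For instance
  ∂DFJ = FJ − DJ + DF,
  ∂ABF = BF − AF + AB.
As a 21×14 matrix over Z this has rank 13, with invariant factors (1,1,1,1,1,1,1,1,1,1,1,1,1).

From H_k ≅ ker(∂_k) / im(∂_{k+1}) we obtain:

  H_0: rank C_0 − rank ∂_1 = 7 − 6 = 1, and the invariant factors of ∂_1 are all 1, so H_0 ≅ Z.
  H_1: rank ker ∂_1 − rank ∂_2 = (21 − 6) − 13 = 2, and the invariant factors of ∂_2 are all 1, so H_1 ≅ Z^2.
  H_2: rank ker ∂_2 − rank ∂_3 = (14 − 13) − 0 = 1, and there is no ∂_3, so H_2 ≅ Z.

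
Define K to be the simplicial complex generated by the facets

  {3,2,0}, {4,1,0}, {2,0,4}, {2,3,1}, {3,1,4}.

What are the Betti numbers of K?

b_0 = 1, b_1 = 1, b_2 = 0.

We work with the vertex ordering 0 < 1 < 2 < 3 < 4. The simplices of K, each written with vertices in increasing order, are:

  0-simplices (5): [0], [1], [2], [3], [4]
  1-simplices (10): [0,1], [0,2], [0,3], [0,4], [1,2], [1,3], [1,4], [2,3], [2,4], [3,4]
  2-simplices (5): [0,1,4], [0,2,3], [0,2,4], [1,2,3], [1,3,4]

so the chain groups are C_0 ≅ Z^5, C_1 ≅ Z^10, C_2 ≅ Z^5.

Boundary ∂_1: C_1 → C_0 maps an edge to its endpoints' difference, ∂[p,q] = q − p. For instance
  ∂[3,4] = [4] − [3].
As a 5×10 matrix over Z this has rank 4, with invariant factors (1,1,1,1).

∂_2: C_2 → C_1 acts by ∂[p,q,r] = [q,r] − [p,r] + [p,q]. For instance
  ∂[0,1,4] = [1,4] − [0,4] + [0,1],
  ∂[1,2,3] = [2,3] − [1,3] + [1,2].
As a 10×5 matrix over Z this has rank 5, with invariant factors (1,1,1,1,1).

From H_k ≅ ker(∂_k) / im(∂_{k+1}) we obtain:

  H_0: rank C_0 − rank ∂_1 = 5 − 4 = 1, and the invariant factors of ∂_1 are all 1, so H_0 = Z.
  H_1: rank ker ∂_1 − rank ∂_2 = (10 − 4) − 5 = 1, and the invariant factors of ∂_2 are all 1, so H_1 = Z.
  H_2: rank ker ∂_2 − rank ∂_3 = (5 − 5) − 0 = 0, and there is no ∂_3, so H_2 = 0.

As a check, the Euler characteristic is 5 − 10 + 5 = 0, which agrees with 1 − 1 + 0 = 0.

Hence the Betti numbers are b_0 = 1, b_1 = 1, b_2 = 0.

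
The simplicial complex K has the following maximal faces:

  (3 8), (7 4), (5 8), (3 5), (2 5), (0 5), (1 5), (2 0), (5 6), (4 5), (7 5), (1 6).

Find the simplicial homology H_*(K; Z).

We work with the vertex ordering 0 < 1 < 2 < 3 < 4 < 5 < 6 < 7 < 8. The simplices of K, each written with vertices in increasing order, are:

  0-simplices (9): [0], [1], [2], [3], [4], [5], [6], [7], [8]
  1-simplices (12): [0,2], [0,5], [1,5], [1,6], [2,5], [3,5], [3,8], [4,5], [4,7], [5,6], [5,7], [5,8]

giving chain groups C_0 ≅ Z^9, C_1 ≅ Z^12.

The boundary map ∂_1: C_1 → C_0 sends each edge [p,q] (with p < q) to q − p. For instance
  ∂[5,7] = [7] − [5].
This gives a 9×12 integer matrix of rank 8; reducing to Smith normal form yields diagonal entries (1,1,1,1,1,1,1,1).

From H_k ≅ ker(∂_k) / im(∂_{k+1}) we obtain:

  H_0: rank C_0 − rank ∂_1 = 9 − 8 = 1, and the invariant factors of ∂_1 are all 1, so H_0 = Z.
  H_1: rank ker ∂_1 − rank ∂_2 = (12 − 8) − 0 = 4, and there is no ∂_2, so H_1 = Z^4.

As a check, the Euler characteristic is 9 − 12 = -3, which agrees with 1 − 4 = -3.

H_0 ≅ Z,  H_1 ≅ Z^4.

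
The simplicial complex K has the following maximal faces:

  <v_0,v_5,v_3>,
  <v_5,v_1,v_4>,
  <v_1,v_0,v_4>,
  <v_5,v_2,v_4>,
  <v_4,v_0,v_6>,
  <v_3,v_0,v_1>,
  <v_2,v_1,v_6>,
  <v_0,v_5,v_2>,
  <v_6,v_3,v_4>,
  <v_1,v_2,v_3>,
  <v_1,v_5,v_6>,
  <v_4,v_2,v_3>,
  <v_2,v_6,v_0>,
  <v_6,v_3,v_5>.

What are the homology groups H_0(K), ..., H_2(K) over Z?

Order the vertices as v_0 < v_1 < v_2 < v_3 < v_4 < v_5 < v_6. Listing each simplex with vertices in this order, K has dimension 2 with simplices:

  0-simplices (7): [v_0], [v_1], [v_2], [v_3], [v_4], [v_5], [v_6]
  1-simplices (21): (21 of them)
  2-simplices (14): (14 of them)

so the chain groups are C_0 ≅ Z^7, C_1 ≅ Z^21, C_2 ≅ Z^14.

Boundary ∂_1: C_1 → C_0 is given by ∂[p,q] = [q] − [p].
The resulting 7×21 matrix has rank 6, and its Smith normal form has invariant factors (1,1,1,1,1,1).

∂_2: C_2 → C_1 acts by ∂[p,q,r] = [q,r] − [p,r] + [p,q]. For instance
  ∂[v_1,v_2,v_3] = [v_2,v_3] − [v_1,v_3] + [v_1,v_2],
  ∂[v_1,v_2,v_6] = [v_2,v_6] − [v_1,v_6] + [v_1,v_2].
The 21×14 boundary matrix has rank 13 and Smith normal form diag(1,1,1,1,1,1,1,1,1,1,1,1,1).

From H_k ≅ ker(∂_k) / im(∂_{k+1}) we obtain:

  H_0: rank C_0 − rank ∂_1 = 7 − 6 = 1, and the invariant factors of ∂_1 are all 1, so H_0 = Z.
  H_1: rank ker ∂_1 − rank ∂_2 = (21 − 6) − 13 = 2, and the invariant factors of ∂_2 are all 1, so H_1 = Z^2.
  H_2: rank ker ∂_2 − rank ∂_3 = (14 − 13) − 0 = 1, and there is no ∂_3, so H_2 = Z.

H_0 = Z,  H_1 = Z^2,  H_2 = Z.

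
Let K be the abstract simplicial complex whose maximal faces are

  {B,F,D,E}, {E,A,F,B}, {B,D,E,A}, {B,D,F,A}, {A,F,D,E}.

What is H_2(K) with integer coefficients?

H_2 = 0.

We work with the vertex ordering A < B < D < E < F. The simplices of K, each written with vertices in increasing order, are:

  0-simplices (5): A, B, D, E, F
  1-simplices (10): AB, AD, AE, AF, BD, BE, BF, DE, DF, EF
  2-simplices (10): ABD, ABE, ABF, ADE, ADF, AEF, BDE, BDF, BEF, DEF
  3-simplices (5): ABDE, ABDF, ABEF, ADEF, BDEF

so the chain groups are C_0 ≅ Z^5, C_1 ≅ Z^10, C_2 ≅ Z^10, C_3 ≅ Z^5.

Boundary ∂_1: C_1 → C_0 maps an edge to its endpoints' difference, ∂[p,q] = q − p. For instance
  ∂AD = D − A.
This gives a 5×10 integer matrix of rank 4; reducing to Smith normal form yields diagonal entries (1,1,1,1).

The boundary map ∂_2: C_2 → C_1 acts by ∂[p,q,r] = [q,r] − [p,r] + [p,q]. For instance
  ∂ABF = BF − AF + AB,
  ∂ADE = DE − AE + AD.
The resulting 10×10 matrix has rank 6, and its Smith normal form has invariant factors (1,1,1,1,1,1).

The boundary map ∂_3: C_3 → C_2 sends each 3-simplex σ to the alternating sum Σ_i (−1)^i (σ with its i-th vertex removed). For instance
  ∂ABEF = BEF − AEF + ABF − ABE,
  ∂BDEF = DEF − BEF + BDF − BDE.
As a 10×5 matrix over Z this has rank 4, with invariant factors (1,1,1,1).

Computing H_k = (kernel of ∂_k) / (image of ∂_{k+1}):

  H_2: rank ker ∂_2 − rank ∂_3 = (10 − 6) − 4 = 0, and the invariant factors of ∂_3 are all 1, so H_2 = 0.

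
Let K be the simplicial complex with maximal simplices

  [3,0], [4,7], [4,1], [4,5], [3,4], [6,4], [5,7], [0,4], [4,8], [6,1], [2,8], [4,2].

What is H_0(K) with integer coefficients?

We work with the vertex ordering 0 < 1 < 2 < 3 < 4 < 5 < 6 < 7 < 8. The simplices of K, each written with vertices in increasing order, are:

  0-simplices (9): [0], [1], [2], [3], [4], [5], [6], [7], [8]
  1-simplices (12): [0,3], [0,4], [1,4], [1,6], [2,4], [2,8], [3,4], [4,5], [4,6], [4,7], [4,8], [5,7]

giving chain groups C_0 ≅ Z^9, C_1 ≅ Z^12.

∂_1: C_1 → C_0 maps an edge to its endpoints' difference, ∂[p,q] = q − p.
The 9×12 boundary matrix has rank 8 and Smith normal form diag(1,1,1,1,1,1,1,1).

Reading off H_k = ker ∂_k / im ∂_{k+1}:

  H_0: rank C_0 − rank ∂_1 = 9 − 8 = 1, and the invariant factors of ∂_1 are all 1, so H_0 = Z.

(K is a triangulation of a wedge of 4 circles.)

H_0 ≅ Z.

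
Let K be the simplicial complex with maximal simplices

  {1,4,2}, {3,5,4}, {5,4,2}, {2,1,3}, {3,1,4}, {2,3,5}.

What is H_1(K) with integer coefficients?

Fix the vertex order 1 < 2 < 3 < 4 < 5 and write every simplex with vertices in increasing order. Then dim K = 2 and the simplices of K are:

  0-simplices (5): [1], [2], [3], [4], [5]
  1-simplices (9): [1,2], [1,3], [1,4], [2,3], [2,4], [2,5], [3,4], [3,5], [4,5]
  2-simplices (6): [1,2,3], [1,2,4], [1,3,4], [2,3,5], [2,4,5], [3,4,5]

Hence C_0 ≅ Z^5, C_1 ≅ Z^9, C_2 ≅ Z^6.

∂_1: C_1 → C_0 is given by ∂[p,q] = [q] − [p].
This gives a 5×9 integer matrix of rank 4; reducing to Smith normal form yields diagonal entries (1,1,1,1).

∂_2: C_2 → C_1 maps a triangle to the signed sum of its edges. For instance
  ∂[3,4,5] = [4,5] − [3,5] + [3,4],
  ∂[1,2,3] = [2,3] − [1,3] + [1,2].
The resulting 9×6 matrix has rank 5, and its Smith normal form has invariant factors (1,1,1,1,1).

Reading off H_k = ker ∂_k / im ∂_{k+1}:

  H_1: rank ker ∂_1 − rank ∂_2 = (9 − 4) − 5 = 0, and the invariant factors of ∂_2 are all 1, so H_1 = 0.

H_1 = 0.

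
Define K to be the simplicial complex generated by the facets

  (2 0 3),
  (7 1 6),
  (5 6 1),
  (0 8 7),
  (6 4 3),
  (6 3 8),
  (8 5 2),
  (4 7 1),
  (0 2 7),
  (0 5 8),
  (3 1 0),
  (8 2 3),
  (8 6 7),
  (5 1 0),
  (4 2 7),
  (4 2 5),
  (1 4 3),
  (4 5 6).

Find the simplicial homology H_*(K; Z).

Take the total order 0 < 1 < 2 < 3 < 4 < 5 < 6 < 7 < 8 on the vertex set. Then K (dimension 2) consists of the simplices:

  0-simplices (9): [0], [1], [2], [3], [4], [5], [6], [7], [8]
  1-simplices (27): (27 of them)
  2-simplices (18): [0,1,3], [0,1,5], [0,2,3], [0,2,7], [0,5,8], [0,7,8], [1,3,4], [1,4,7], [1,5,6], [1,6,7], [2,3,8], [2,4,5], [2,4,7], [2,5,8], [3,4,6], [3,6,8], [4,5,6], [6,7,8]

so the chain groups are C_0 ≅ Z^9, C_1 ≅ Z^27, C_2 ≅ Z^18.

∂_1: C_1 → C_0 maps an edge to its endpoints' difference, ∂[p,q] = q − p. For instance
  ∂[2,4] = [4] − [2].
As a 9×27 matrix over Z this has rank 8, with invariant factors (1,1,1,1,1,1,1,1).

The boundary map ∂_2: C_2 → C_1 maps a triangle to the signed sum of its edges. For instance
  ∂[1,5,6] = [5,6] − [1,6] + [1,5],
  ∂[2,5,8] = [5,8] − [2,8] + [2,5].
As a 27×18 matrix over Z this has rank 18, with invariant factors (1,1,1,1,1,1,1,1,1,1,1,1,1,1,1,1,1,2).

From H_k ≅ ker(∂_k) / im(∂_{k+1}) we obtain:

  H_0: rank C_0 − rank ∂_1 = 9 − 8 = 1, and the invariant factors of ∂_1 are all 1, so H_0 = Z.
  H_1: rank ker ∂_1 − rank ∂_2 = (27 − 8) − 18 = 1, and ∂_2 has invariant factor 2 > 1, so H_1 = Z × Z/2.
  H_2: rank ker ∂_2 − rank ∂_3 = (18 − 18) − 0 = 0, and there is no ∂_3, so H_2 = 0.

H_0 = Z,  H_1 = Z × Z/2,  H_2 = 0.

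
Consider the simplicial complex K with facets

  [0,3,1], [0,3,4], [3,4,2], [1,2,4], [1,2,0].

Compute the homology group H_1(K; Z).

Fix the vertex order 0 < 1 < 2 < 3 < 4 and write every simplex with vertices in increasing order. Then dim K = 2 and the simplices of K are:

  0-simplices (5): [0], [1], [2], [3], [4]
  1-simplices (10): [0,1], [0,2], [0,3], [0,4], [1,2], [1,3], [1,4], [2,3], [2,4], [3,4]
  2-simplices (5): [0,1,2], [0,1,3], [0,3,4], [1,2,4], [2,3,4]

so the chain groups are C_0 ≅ Z^5, C_1 ≅ Z^10, C_2 ≅ Z^5.

∂_1: C_1 → C_0 sends each edge [p,q] (with p < q) to q − p.
The 5×10 boundary matrix has rank 4 and Smith normal form diag(1,1,1,1).

Boundary ∂_2: C_2 → C_1 acts by ∂[p,q,r] = [q,r] − [p,r] + [p,q]. For instance
  ∂[2,3,4] = [3,4] − [2,4] + [2,3],
  ∂[0,1,2] = [1,2] − [0,2] + [0,1].
The resulting 10×5 matrix has rank 5, and its Smith normal form has invariant factors (1,1,1,1,1).

From H_k ≅ ker(∂_k) / im(∂_{k+1}) we obtain:

  H_1: rank ker ∂_1 − rank ∂_2 = (10 − 4) − 5 = 1, and the invariant factors of ∂_2 are all 1, so H_1 = Z.

(K is a triangulation of the Möbius band.)

H_1 ≅ Z.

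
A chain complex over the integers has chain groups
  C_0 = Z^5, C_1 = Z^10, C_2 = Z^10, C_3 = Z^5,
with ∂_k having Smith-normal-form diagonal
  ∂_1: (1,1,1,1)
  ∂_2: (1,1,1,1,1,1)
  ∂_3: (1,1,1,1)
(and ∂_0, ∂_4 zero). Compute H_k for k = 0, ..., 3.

H_0 ≅ Z,  H_1 = 0,  H_2 = 0,  H_3 ≅ Z.

H_0: b_0 = 5 − 0 − 4 = 1; torsion from ∂_1 factors > 1: none. So H_0 ≅ Z.
H_1: b_1 = 10 − 4 − 6 = 0; torsion from ∂_2 factors > 1: none. So H_1 ≅ 0.
H_2: b_2 = 10 − 6 − 4 = 0; torsion from ∂_3 factors > 1: none. So H_2 ≅ 0.
H_3: b_3 = 5 − 4 − 0 = 1; torsion from ∂_4 factors > 1: none. So H_3 ≅ Z.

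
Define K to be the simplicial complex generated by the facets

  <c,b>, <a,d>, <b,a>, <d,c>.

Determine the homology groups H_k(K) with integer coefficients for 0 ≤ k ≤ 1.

H_0 ≅ Z,  H_1 ≅ Z.

Fix the vertex order a < b < c < d and write every simplex with vertices in increasing order. Then dim K = 1 and the simplices of K are:

  0-simplices (4): a, b, c, d
  1-simplices (4): ab, ad, bc, cd

so the chain groups are C_0 ≅ Z^4, C_1 ≅ Z^4.

Boundary ∂_1: C_1 → C_0 maps an edge to its endpoints' difference, ∂[p,q] = q − p. For instance
  ∂cd = d − c.
This gives a 4×4 integer matrix of rank 3; reducing to Smith normal form yields diagonal entries (1,1,1).

From H_k ≅ ker(∂_k) / im(∂_{k+1}) we obtain:

  H_0: rank C_0 − rank ∂_1 = 4 − 3 = 1, and the invariant factors of ∂_1 are all 1, so H_0 ≅ Z.
  H_1: rank ker ∂_1 − rank ∂_2 = (4 − 3) − 0 = 1, and there is no ∂_2, so H_1 ≅ Z.

As a check, the Euler characteristic is 4 − 4 = 0, which agrees with 1 − 1 = 0.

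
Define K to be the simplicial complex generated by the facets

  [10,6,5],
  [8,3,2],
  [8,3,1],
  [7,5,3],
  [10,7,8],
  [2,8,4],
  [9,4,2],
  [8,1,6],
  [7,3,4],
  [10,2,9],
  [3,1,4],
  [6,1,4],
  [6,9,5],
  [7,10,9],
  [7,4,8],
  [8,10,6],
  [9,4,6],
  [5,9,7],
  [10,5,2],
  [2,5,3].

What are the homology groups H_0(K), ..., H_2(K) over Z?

We work with the vertex ordering 1 < 2 < 3 < 4 < 5 < 6 < 7 < 8 < 9 < 10. The simplices of K, each written with vertices in increasing order, are:

  0-simplices (10): [1], [2], [3], [4], [5], [6], [7], [8], [9], [10]
  1-simplices (30): (30 of them)
  2-simplices (20): (20 of them)

giving chain groups C_0 ≅ Z^10, C_1 ≅ Z^30, C_2 ≅ Z^20.

∂_1: C_1 → C_0 sends each edge [p,q] (with p < q) to q − p. For instance
  ∂[5,9] = [9] − [5].
As a 10×30 matrix over Z this has rank 9, with invariant factors (1,1,1,1,1,1,1,1,1).

The boundary map ∂_2: C_2 → C_1 sends each 2-simplex [p,q,r] to [q,r] − [p,r] + [p,q]. For instance
  ∂[6,8,10] = [8,10] − [6,10] + [6,8],
  ∂[4,6,9] = [6,9] − [4,9] + [4,6].
As a 30×20 matrix over Z this has rank 20, with invariant factors (1,1,1,1,1,1,1,1,1,1,1,1,1,1,1,1,1,1,1,2).

From H_k ≅ ker(∂_k) / im(∂_{k+1}) we obtain:

  H_0: rank C_0 − rank ∂_1 = 10 − 9 = 1, and the invariant factors of ∂_1 are all 1, so H_0 = Z.
  H_1: rank ker ∂_1 − rank ∂_2 = (30 − 9) − 20 = 1, and ∂_2 has invariant factor 2 > 1, so H_1 = Z ⊕ Z/2.
  H_2: rank ker ∂_2 − rank ∂_3 = (20 − 20) − 0 = 0, and there is no ∂_3, so H_2 = 0.

(K is a triangulation of the Klein bottle.)

H_0 ≅ Z,  H_1 ≅ Z ⊕ Z/2,  H_2 = 0.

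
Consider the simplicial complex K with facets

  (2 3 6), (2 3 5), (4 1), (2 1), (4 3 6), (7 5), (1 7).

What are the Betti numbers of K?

b_0 = 1, b_1 = 2, b_2 = 0.

Fix the vertex order 1 < 2 < 3 < 4 < 5 < 6 < 7 and write every simplex with vertices in increasing order. Then dim K = 2 and the simplices of K are:

  0-simplices (7): [1], [2], [3], [4], [5], [6], [7]
  1-simplices (11): [1,2], [1,4], [1,7], [2,3], [2,5], [2,6], [3,4], [3,5], [3,6], [4,6], [5,7]
  2-simplices (3): [2,3,5], [2,3,6], [3,4,6]

giving chain groups C_0 ≅ Z^7, C_1 ≅ Z^11, C_2 ≅ Z^3.

∂_1: C_1 → C_0 is given by ∂[p,q] = [q] − [p]. For instance
  ∂[2,5] = [5] − [2].
This gives a 7×11 integer matrix of rank 6; reducing to Smith normal form yields diagonal entries (1,1,1,1,1,1).

Boundary ∂_2: C_2 → C_1 sends each 2-simplex [p,q,r] to [q,r] − [p,r] + [p,q]. For instance
  ∂[2,3,6] = [3,6] − [2,6] + [2,3],
  ∂[2,3,5] = [3,5] − [2,5] + [2,3].
The resulting 11×3 matrix has rank 3, and its Smith normal form has invariant factors (1,1,1).

Now H_k = ker ∂_k / im ∂_{k+1}, so:

  H_0: rank C_0 − rank ∂_1 = 7 − 6 = 1, and the invariant factors of ∂_1 are all 1, so H_0 = Z.
  H_1: rank ker ∂_1 − rank ∂_2 = (11 − 6) − 3 = 2, and the invariant factors of ∂_2 are all 1, so H_1 = Z^2.
  H_2: rank ker ∂_2 − rank ∂_3 = (3 − 3) − 0 = 0, and there is no ∂_3, so H_2 = 0.

Hence the Betti numbers are b_0 = 1, b_1 = 2, b_2 = 0.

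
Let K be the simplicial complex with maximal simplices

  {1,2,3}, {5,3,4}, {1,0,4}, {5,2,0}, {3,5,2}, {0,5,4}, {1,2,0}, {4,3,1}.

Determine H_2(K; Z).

We work with the vertex ordering 0 < 1 < 2 < 3 < 4 < 5. The simplices of K, each written with vertices in increasing order, are:

  0-simplices (6): [0], [1], [2], [3], [4], [5]
  1-simplices (12): [0,1], [0,2], [0,4], [0,5], [1,2], [1,3], [1,4], [2,3], [2,5], [3,4], [3,5], [4,5]
  2-simplices (8): [0,1,2], [0,1,4], [0,2,5], [0,4,5], [1,2,3], [1,3,4], [2,3,5], [3,4,5]

so the chain groups are C_0 ≅ Z^6, C_1 ≅ Z^12, C_2 ≅ Z^8.

The boundary map ∂_1: C_1 → C_0 maps an edge to its endpoints' difference, ∂[p,q] = q − p.
The resulting 6×12 matrix has rank 5, and its Smith normal form has invariant factors (1,1,1,1,1).

The boundary map ∂_2: C_2 → C_1 sends each 2-simplex [p,q,r] to [q,r] − [p,r] + [p,q]. For instance
  ∂[0,2,5] = [2,5] − [0,5] + [0,2],
  ∂[1,3,4] = [3,4] − [1,4] + [1,3].
As a 12×8 matrix over Z this has rank 7, with invariant factors (1,1,1,1,1,1,1).

Reading off H_k = ker ∂_k / im ∂_{k+1}:

  H_2: rank ker ∂_2 − rank ∂_3 = (8 − 7) − 0 = 1, and there is no ∂_3, so H_2 = Z.

H_2 ≅ Z.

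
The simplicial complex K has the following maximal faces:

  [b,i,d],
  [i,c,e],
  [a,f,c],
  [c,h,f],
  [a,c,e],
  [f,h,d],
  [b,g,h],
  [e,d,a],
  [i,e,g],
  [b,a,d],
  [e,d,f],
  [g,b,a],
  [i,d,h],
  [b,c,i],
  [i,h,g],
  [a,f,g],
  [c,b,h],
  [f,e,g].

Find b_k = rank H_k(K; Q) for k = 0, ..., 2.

Fix the vertex order a < b < c < d < e < f < g < h < i and write every simplex with vertices in increasing order. Then dim K = 2 and the simplices of K are:

  0-simplices (9): a, b, c, d, e, f, g, h, i
  1-simplices (27): ab, ac, ad, ae, af, ag, bc, bd, bg, bh, bi, ce, cf, ch, ci, de, df, dh, di, ef, eg, ei, fg, fh, gh, gi, hi
  2-simplices (18): abd, abg, ace, acf, ade, afg, bch, bci, bdi, bgh, cei, cfh, def, dfh, dhi, efg, egi, ghi

so the chain groups are C_0 ≅ Z^9, C_1 ≅ Z^27, C_2 ≅ Z^18.

The boundary map ∂_1: C_1 → C_0 is given by ∂[p,q] = [q] − [p]. For instance
  ∂bi = i − b.
As a 9×27 matrix over Z this has rank 8, with invariant factors (1,1,1,1,1,1,1,1).

The boundary map ∂_2: C_2 → C_1 sends each 2-simplex [p,q,r] to [q,r] − [p,r] + [p,q]. For instance
  ∂bch = ch − bh + bc,
  ∂egi = gi − ei + eg.
The 27×18 boundary matrix has rank 18 and Smith normal form diag(1,1,1,1,1,1,1,1,1,1,1,1,1,1,1,1,1,2).

Now H_k = ker ∂_k / im ∂_{k+1}, so:

  H_0: rank C_0 − rank ∂_1 = 9 − 8 = 1, and the invariant factors of ∂_1 are all 1, so H_0 ≅ Z.
  H_1: rank ker ∂_1 − rank ∂_2 = (27 − 8) − 18 = 1, and ∂_2 has invariant factor 2 > 1, so H_1 ≅ Z ⊕ Z/2.
  H_2: rank ker ∂_2 − rank ∂_3 = (18 − 18) − 0 = 0, and there is no ∂_3, so H_2 ≅ 0.

Hence the Betti numbers are b_0 = 1, b_1 = 1, b_2 = 0.

b_0 = 1, b_1 = 1, b_2 = 0.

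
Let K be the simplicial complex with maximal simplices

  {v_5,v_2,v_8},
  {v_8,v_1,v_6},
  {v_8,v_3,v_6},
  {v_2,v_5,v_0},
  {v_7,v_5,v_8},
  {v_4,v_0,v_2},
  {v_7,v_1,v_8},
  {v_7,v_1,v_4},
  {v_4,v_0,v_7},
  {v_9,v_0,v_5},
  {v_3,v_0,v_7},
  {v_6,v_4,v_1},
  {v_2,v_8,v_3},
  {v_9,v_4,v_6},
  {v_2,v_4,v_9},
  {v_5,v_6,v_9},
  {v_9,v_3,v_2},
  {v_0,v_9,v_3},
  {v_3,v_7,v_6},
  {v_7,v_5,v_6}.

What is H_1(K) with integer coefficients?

We work with the vertex ordering v_0 < v_1 < v_2 < v_3 < v_4 < v_5 < v_6 < v_7 < v_8 < v_9. The simplices of K, each written with vertices in increasing order, are:

  0-simplices (10): [v_0], [v_1], [v_2], [v_3], [v_4], [v_5], [v_6], [v_7], [v_8], [v_9]
  1-simplices (30): (30 of them)
  2-simplices (20): (20 of them)

so the chain groups are C_0 ≅ Z^10, C_1 ≅ Z^30, C_2 ≅ Z^20.

The boundary map ∂_1: C_1 → C_0 maps an edge to its endpoints' difference, ∂[p,q] = q − p. For instance
  ∂[v_3,v_7] = [v_7] − [v_3].
The 10×30 boundary matrix has rank 9 and Smith normal form diag(1,1,1,1,1,1,1,1,1).

Boundary ∂_2: C_2 → C_1 sends each 2-simplex [p,q,r] to [q,r] − [p,r] + [p,q]. For instance
  ∂[v_1,v_6,v_8] = [v_6,v_8] − [v_1,v_8] + [v_1,v_6],
  ∂[v_5,v_7,v_8] = [v_7,v_8] − [v_5,v_8] + [v_5,v_7].
This gives a 30×20 integer matrix of rank 20; reducing to Smith normal form yields diagonal entries (1,1,1,1,1,1,1,1,1,1,1,1,1,1,1,1,1,1,1,2).

Now H_k = ker ∂_k / im ∂_{k+1}, so:

  H_1: rank ker ∂_1 − rank ∂_2 = (30 − 9) − 20 = 1, and ∂_2 has invariant factor 2 > 1, so H_1 = Z ⊕ Z/2.

(K is a triangulation of the Klein bottle.)

H_1 = Z ⊕ Z/2.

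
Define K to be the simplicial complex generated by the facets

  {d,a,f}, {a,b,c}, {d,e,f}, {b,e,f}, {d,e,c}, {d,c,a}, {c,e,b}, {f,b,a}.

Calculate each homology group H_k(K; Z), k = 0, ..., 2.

Order the vertices as a < b < c < d < e < f. Listing each simplex with vertices in this order, K has dimension 2 with simplices:

  0-simplices (6): a, b, c, d, e, f
  1-simplices (12): ab, ac, ad, af, bc, be, bf, cd, ce, de, df, ef
  2-simplices (8): abc, abf, acd, adf, bce, bef, cde, def

giving chain groups C_0 ≅ Z^6, C_1 ≅ Z^12, C_2 ≅ Z^8.

Boundary ∂_1: C_1 → C_0 maps an edge to its endpoints' difference, ∂[p,q] = q − p. For instance
  ∂cd = d − c.
The resulting 6×12 matrix has rank 5, and its Smith normal form has invariant factors (1,1,1,1,1).

The boundary map ∂_2: C_2 → C_1 acts by ∂[p,q,r] = [q,r] − [p,r] + [p,q]. For instance
  ∂acd = cd − ad + ac,
  ∂adf = df − af + ad.
This gives a 12×8 integer matrix of rank 7; reducing to Smith normal form yields diagonal entries (1,1,1,1,1,1,1).

Reading off H_k = ker ∂_k / im ∂_{k+1}:

  H_0: rank C_0 − rank ∂_1 = 6 − 5 = 1, and the invariant factors of ∂_1 are all 1, so H_0 = Z.
  H_1: rank ker ∂_1 − rank ∂_2 = (12 − 5) − 7 = 0, and the invariant factors of ∂_2 are all 1, so H_1 = 0.
  H_2: rank ker ∂_2 − rank ∂_3 = (8 − 7) − 0 = 1, and there is no ∂_3, so H_2 = Z.

As a check, the Euler characteristic is 6 − 12 + 8 = 2, which agrees with 1 − 0 + 1 = 2.
(K is a triangulation of the 2-sphere S^2.)

H_0 = Z,  H_1 = 0,  H_2 = Z.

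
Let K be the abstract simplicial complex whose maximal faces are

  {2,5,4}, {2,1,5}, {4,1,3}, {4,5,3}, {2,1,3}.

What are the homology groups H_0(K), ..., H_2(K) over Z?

Take the total order 1 < 2 < 3 < 4 < 5 on the vertex set. Then K (dimension 2) consists of the simplices:

  0-simplices (5): [1], [2], [3], [4], [5]
  1-simplices (10): [1,2], [1,3], [1,4], [1,5], [2,3], [2,4], [2,5], [3,4], [3,5], [4,5]
  2-simplices (5): [1,2,3], [1,2,5], [1,3,4], [2,4,5], [3,4,5]

Hence C_0 ≅ Z^5, C_1 ≅ Z^10, C_2 ≅ Z^5.

∂_1: C_1 → C_0 maps an edge to its endpoints' difference, ∂[p,q] = q − p. For instance
  ∂[2,5] = [5] − [2].
As a 5×10 matrix over Z this has rank 4, with invariant factors (1,1,1,1).

∂_2: C_2 → C_1 maps a triangle to the signed sum of its edges. For instance
  ∂[2,4,5] = [4,5] − [2,5] + [2,4],
  ∂[1,2,3] = [2,3] − [1,3] + [1,2].
The resulting 10×5 matrix has rank 5, and its Smith normal form has invariant factors (1,1,1,1,1).

Now H_k = ker ∂_k / im ∂_{k+1}, so:

  H_0: rank C_0 − rank ∂_1 = 5 − 4 = 1, and the invariant factors of ∂_1 are all 1, so H_0 = Z.
  H_1: rank ker ∂_1 − rank ∂_2 = (10 − 4) − 5 = 1, and the invariant factors of ∂_2 are all 1, so H_1 = Z.
  H_2: rank ker ∂_2 − rank ∂_3 = (5 − 5) − 0 = 0, and there is no ∂_3, so H_2 = 0.

As a check, the Euler characteristic is 5 − 10 + 5 = 0, which agrees with 1 − 1 + 0 = 0.

H_0 = Z,  H_1 = Z,  H_2 = 0.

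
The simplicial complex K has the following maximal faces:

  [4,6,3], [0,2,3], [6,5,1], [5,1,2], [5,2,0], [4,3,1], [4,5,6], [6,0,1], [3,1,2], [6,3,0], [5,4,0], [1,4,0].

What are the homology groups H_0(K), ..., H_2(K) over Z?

H_0 = Z,  H_1 = Z/2,  H_2 = 0.

Order the vertices as 0 < 1 < 2 < 3 < 4 < 5 < 6. Listing each simplex with vertices in this order, K has dimension 2 with simplices:

  0-simplices (7): [0], [1], [2], [3], [4], [5], [6]
  1-simplices (18): [0,1], [0,2], [0,3], [0,4], [0,5], [0,6], [1,2], [1,3], [1,4], [1,5], [1,6], [2,3], [2,5], [3,4], [3,6], [4,5], [4,6], [5,6]
  2-simplices (12): [0,1,4], [0,1,6], [0,2,3], [0,2,5], [0,3,6], [0,4,5], [1,2,3], [1,2,5], [1,3,4], [1,5,6], [3,4,6], [4,5,6]

so the chain groups are C_0 ≅ Z^7, C_1 ≅ Z^18, C_2 ≅ Z^12.

Boundary ∂_1: C_1 → C_0 maps an edge to its endpoints' difference, ∂[p,q] = q − p. For instance
  ∂[0,3] = [3] − [0].
The resulting 7×18 matrix has rank 6, and its Smith normal form has invariant factors (1,1,1,1,1,1).

Boundary ∂_2: C_2 → C_1 maps a triangle to the signed sum of its edges. For instance
  ∂[1,2,5] = [2,5] − [1,5] + [1,2],
  ∂[0,4,5] = [4,5] − [0,5] + [0,4].
The 18×12 boundary matrix has rank 12 and Smith normal form diag(1,1,1,1,1,1,1,1,1,1,1,2).

Reading off H_k = ker ∂_k / im ∂_{k+1}:

  H_0: rank C_0 − rank ∂_1 = 7 − 6 = 1, and the invariant factors of ∂_1 are all 1, so H_0 = Z.
  H_1: rank ker ∂_1 − rank ∂_2 = (18 − 6) − 12 = 0, and ∂_2 has invariant factor 2 > 1, so H_1 = Z/2.
  H_2: rank ker ∂_2 − rank ∂_3 = (12 − 12) − 0 = 0, and there is no ∂_3, so H_2 = 0.

(K is a triangulation of the real projective plane RP^2.)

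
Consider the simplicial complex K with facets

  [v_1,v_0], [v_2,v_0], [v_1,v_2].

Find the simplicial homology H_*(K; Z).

H_0 = Z,  H_1 = Z.

We work with the vertex ordering v_0 < v_1 < v_2. The simplices of K, each written with vertices in increasing order, are:

  0-simplices (3): [v_0], [v_1], [v_2]
  1-simplices (3): [v_0,v_1], [v_0,v_2], [v_1,v_2]

giving chain groups C_0 ≅ Z^3, C_1 ≅ Z^3.

The boundary map ∂_1: C_1 → C_0 sends each edge [p,q] (with p < q) to q − p.
This gives a 3×3 integer matrix of rank 2; reducing to Smith normal form yields diagonal entries (1,1).

From H_k ≅ ker(∂_k) / im(∂_{k+1}) we obtain:

  H_0: rank C_0 − rank ∂_1 = 3 − 2 = 1, and the invariant factors of ∂_1 are all 1, so H_0 ≅ Z.
  H_1: rank ker ∂_1 − rank ∂_2 = (3 − 2) − 0 = 1, and there is no ∂_2, so H_1 ≅ Z.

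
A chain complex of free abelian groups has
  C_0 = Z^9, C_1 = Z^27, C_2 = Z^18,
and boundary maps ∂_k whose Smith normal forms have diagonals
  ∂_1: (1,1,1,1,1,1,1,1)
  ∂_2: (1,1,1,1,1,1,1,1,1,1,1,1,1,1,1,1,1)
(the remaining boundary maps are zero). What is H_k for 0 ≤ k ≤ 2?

H_0 = Z,  H_1 = Z^2,  H_2 = Z.

H_0: b_0 = 9 − 0 − 8 = 1; torsion from ∂_1 factors > 1: none. So H_0 = Z.
H_1: b_1 = 27 − 8 − 17 = 2; torsion from ∂_2 factors > 1: none. So H_1 = Z^2.
H_2: b_2 = 18 − 17 − 0 = 1; torsion from ∂_3 factors > 1: none. So H_2 = Z.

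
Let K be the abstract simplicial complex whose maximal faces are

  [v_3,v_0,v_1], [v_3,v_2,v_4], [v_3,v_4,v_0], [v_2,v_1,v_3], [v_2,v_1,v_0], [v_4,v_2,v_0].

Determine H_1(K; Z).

H_1 ≅ 0.

We work with the vertex ordering v_0 < v_1 < v_2 < v_3 < v_4. The simplices of K, each written with vertices in increasing order, are:

  0-simplices (5): [v_0], [v_1], [v_2], [v_3], [v_4]
  1-simplices (9): [v_0,v_1], [v_0,v_2], [v_0,v_3], [v_0,v_4], [v_1,v_2], [v_1,v_3], [v_2,v_3], [v_2,v_4], [v_3,v_4]
  2-simplices (6): [v_0,v_1,v_2], [v_0,v_1,v_3], [v_0,v_2,v_4], [v_0,v_3,v_4], [v_1,v_2,v_3], [v_2,v_3,v_4]

so the chain groups are C_0 ≅ Z^5, C_1 ≅ Z^9, C_2 ≅ Z^6.

The boundary map ∂_1: C_1 → C_0 sends each edge [p,q] (with p < q) to q − p. For instance
  ∂[v_2,v_3] = [v_3] − [v_2].
The resulting 5×9 matrix has rank 4, and its Smith normal form has invariant factors (1,1,1,1).

The boundary map ∂_2: C_2 → C_1 acts by ∂[p,q,r] = [q,r] − [p,r] + [p,q]. For instance
  ∂[v_0,v_3,v_4] = [v_3,v_4] − [v_0,v_4] + [v_0,v_3],
  ∂[v_1,v_2,v_3] = [v_2,v_3] − [v_1,v_3] + [v_1,v_2].
The 9×6 boundary matrix has rank 5 and Smith normal form diag(1,1,1,1,1).

From H_k ≅ ker(∂_k) / im(∂_{k+1}) we obtain:

  H_1: rank ker ∂_1 − rank ∂_2 = (9 − 4) − 5 = 0, and the invariant factors of ∂_2 are all 1, so H_1 = 0.

(K is a triangulation of the 2-sphere S^2.)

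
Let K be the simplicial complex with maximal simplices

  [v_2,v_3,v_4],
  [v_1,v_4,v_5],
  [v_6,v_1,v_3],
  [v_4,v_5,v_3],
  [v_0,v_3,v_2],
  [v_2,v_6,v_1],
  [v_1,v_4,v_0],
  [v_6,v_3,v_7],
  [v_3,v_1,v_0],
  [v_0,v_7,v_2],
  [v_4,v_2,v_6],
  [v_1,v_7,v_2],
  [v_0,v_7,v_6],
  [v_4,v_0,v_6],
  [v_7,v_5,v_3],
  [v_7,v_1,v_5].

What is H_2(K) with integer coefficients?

H_2 = Z.

K has 8 vertices, 24 edges, 16 triangles.
rank ∂_2 = 15, rank ∂_3 = 0 ⇒ b_2 = 16 − 15 − 0 = 1. So H_2 = Z.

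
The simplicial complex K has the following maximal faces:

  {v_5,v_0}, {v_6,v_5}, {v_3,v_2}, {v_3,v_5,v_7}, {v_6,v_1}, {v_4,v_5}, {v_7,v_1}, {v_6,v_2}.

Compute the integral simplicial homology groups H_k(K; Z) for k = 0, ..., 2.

H_0 = Z,  H_1 = Z^2,  H_2 = 0.

Fix the vertex order v_0 < v_1 < v_2 < v_3 < v_4 < v_5 < v_6 < v_7 and write every simplex with vertices in increasing order. Then dim K = 2 and the simplices of K are:

  0-simplices (8): [v_0], [v_1], [v_2], [v_3], [v_4], [v_5], [v_6], [v_7]
  1-simplices (10): [v_0,v_5], [v_1,v_6], [v_1,v_7], [v_2,v_3], [v_2,v_6], [v_3,v_5], [v_3,v_7], [v_4,v_5], [v_5,v_6], [v_5,v_7]
  2-simplices (1): [v_3,v_5,v_7]

so the chain groups are C_0 ≅ Z^8, C_1 ≅ Z^10, C_2 ≅ Z^1.

∂_1: C_1 → C_0 is given by ∂[p,q] = [q] − [p]. For instance
  ∂[v_2,v_6] = [v_6] − [v_2].
This gives a 8×10 integer matrix of rank 7; reducing to Smith normal form yields diagonal entries (1,1,1,1,1,1,1).

∂_2: C_2 → C_1 acts by ∂[p,q,r] = [q,r] − [p,r] + [p,q]. For instance
  ∂[v_3,v_5,v_7] = [v_5,v_7] − [v_3,v_7] + [v_3,v_5].
This gives a 10×1 integer matrix of rank 1; reducing to Smith normal form yields diagonal entries (1).

Computing H_k = (kernel of ∂_k) / (image of ∂_{k+1}):

  H_0: rank C_0 − rank ∂_1 = 8 − 7 = 1, and the invariant factors of ∂_1 are all 1, so H_0 = Z.
  H_1: rank ker ∂_1 − rank ∂_2 = (10 − 7) − 1 = 2, and the invariant factors of ∂_2 are all 1, so H_1 = Z^2.
  H_2: rank ker ∂_2 − rank ∂_3 = (1 − 1) − 0 = 0, and there is no ∂_3, so H_2 = 0.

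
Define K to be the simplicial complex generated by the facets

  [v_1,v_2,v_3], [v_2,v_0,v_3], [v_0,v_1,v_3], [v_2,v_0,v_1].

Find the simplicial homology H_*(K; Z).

H_0 = Z,  H_1 = 0,  H_2 = Z.

K has 4 vertices, 6 edges, 4 triangles.
rank ∂_0 = 0, rank ∂_1 = 3 ⇒ b_0 = 4 − 0 − 3 = 1; all invariant factors of ∂_1 are 1 so no torsion. So H_0 ≅ Z.
rank ∂_1 = 3, rank ∂_2 = 3 ⇒ b_1 = 6 − 3 − 3 = 0; all invariant factors of ∂_2 are 1 so no torsion. So H_1 ≅ 0.
rank ∂_2 = 3, rank ∂_3 = 0 ⇒ b_2 = 4 − 3 − 0 = 1. So H_2 ≅ Z.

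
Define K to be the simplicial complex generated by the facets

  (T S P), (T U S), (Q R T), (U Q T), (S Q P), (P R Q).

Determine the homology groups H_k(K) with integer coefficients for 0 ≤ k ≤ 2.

H_0 ≅ Z,  H_1 ≅ Z,  H_2 = 0.

Order the vertices as P < Q < R < S < T < U. Listing each simplex with vertices in this order, K has dimension 2 with simplices:

  0-simplices (6): P, Q, R, S, T, U
  1-simplices (12): PQ, PR, PS, PT, QR, QS, QT, QU, RT, ST, SU, TU
  2-simplices (6): PQR, PQS, PST, QRT, QTU, STU

giving chain groups C_0 ≅ Z^6, C_1 ≅ Z^12, C_2 ≅ Z^6.

∂_1: C_1 → C_0 sends each edge [p,q] (with p < q) to q − p. For instance
  ∂RT = T − R.
The 6×12 boundary matrix has rank 5 and Smith normal form diag(1,1,1,1,1).

∂_2: C_2 → C_1 sends each 2-simplex [p,q,r] to [q,r] − [p,r] + [p,q]. For instance
  ∂PQR = QR − PR + PQ,
  ∂PQS = QS − PS + PQ.
As a 12×6 matrix over Z this has rank 6, with invariant factors (1,1,1,1,1,1).

Computing H_k = (kernel of ∂_k) / (image of ∂_{k+1}):

  H_0: rank C_0 − rank ∂_1 = 6 − 5 = 1, and the invariant factors of ∂_1 are all 1, so H_0 ≅ Z.
  H_1: rank ker ∂_1 − rank ∂_2 = (12 − 5) − 6 = 1, and the invariant factors of ∂_2 are all 1, so H_1 ≅ Z.
  H_2: rank ker ∂_2 − rank ∂_3 = (6 − 6) − 0 = 0, and there is no ∂_3, so H_2 ≅ 0.

As a check, the Euler characteristic is 6 − 12 + 6 = 0, which agrees with 1 − 1 + 0 = 0.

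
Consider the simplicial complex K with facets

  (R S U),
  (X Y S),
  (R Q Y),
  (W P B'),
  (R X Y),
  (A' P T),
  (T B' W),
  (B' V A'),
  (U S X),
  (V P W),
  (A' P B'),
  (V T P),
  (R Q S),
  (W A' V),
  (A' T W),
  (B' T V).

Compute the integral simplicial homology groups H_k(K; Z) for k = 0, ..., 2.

Take the total order P < Q < R < S < T < U < V < W < X < Y < A' < B' on the vertex set. Then K (dimension 2) consists of the simplices:

  0-simplices (12): [P], [Q], [R], [S], [T], [U], [V], [W], [X], [Y], [A'], [B']
  1-simplices (27): (27 of them)
  2-simplices (16): [P,T,V], [P,T,A'], [P,V,W], [P,W,B'], [P,A',B'], [Q,R,S], [Q,R,Y], [R,S,U], [R,X,Y], [S,U,X], [S,X,Y], [T,V,B'], [T,W,A'], [T,W,B'], [V,W,A'], [V,A',B']

so the chain groups are C_0 ≅ Z^12, C_1 ≅ Z^27, C_2 ≅ Z^16.

The boundary map ∂_1: C_1 → C_0 sends each edge [p,q] (with p < q) to q − p. For instance
  ∂[R,S] = [S] − [R].
The 12×27 boundary matrix has rank 10 and Smith normal form diag(1,1,1,1,1,1,1,1,1,1).

Boundary ∂_2: C_2 → C_1 acts by ∂[p,q,r] = [q,r] − [p,r] + [p,q]. For instance
  ∂[T,W,B'] = [W,B'] − [T,B'] + [T,W],
  ∂[Q,R,Y] = [R,Y] − [Q,Y] + [Q,R].
This gives a 27×16 integer matrix of rank 16; reducing to Smith normal form yields diagonal entries (1,1,1,1,1,1,1,1,1,1,1,1,1,1,1,2).

From H_k ≅ ker(∂_k) / im(∂_{k+1}) we obtain:

  H_0: rank C_0 − rank ∂_1 = 12 − 10 = 2, and the invariant factors of ∂_1 are all 1, so H_0 = Z^2.
  H_1: rank ker ∂_1 − rank ∂_2 = (27 − 10) − 16 = 1, and ∂_2 has invariant factor 2 > 1, so H_1 = Z × Z/2.
  H_2: rank ker ∂_2 − rank ∂_3 = (16 − 16) − 0 = 0, and there is no ∂_3, so H_2 = 0.

(K is a triangulation of the disjoint union of the real projective plane RP^2 and the cylinder S^1 x I.)

H_0 = Z^2,  H_1 = Z × Z/2,  H_2 = 0.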